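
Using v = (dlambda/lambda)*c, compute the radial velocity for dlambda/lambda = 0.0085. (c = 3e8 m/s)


v = (dlambda/lambda) * c = 0.0085 * 3e8 = 2.550e+06

2.550e+06 m/s


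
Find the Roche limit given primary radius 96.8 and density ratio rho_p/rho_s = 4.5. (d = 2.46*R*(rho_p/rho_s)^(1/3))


d_Roche = 2.46 * 96.8 * 4.5^(1/3) = 393.1407

393.1407


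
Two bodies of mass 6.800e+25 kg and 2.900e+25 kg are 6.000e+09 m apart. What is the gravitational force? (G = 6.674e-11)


F = G*m1*m2/r^2 = 6.674e-11 * 6.800e+25 * 2.900e+25 / (6.000e+09)^2 = 6.674e-11 * 1.972e+51 / 3.600e+19 = 3.656e+21

3.656e+21 N


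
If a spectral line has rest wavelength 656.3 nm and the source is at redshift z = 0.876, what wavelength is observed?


lam_obs = lam_emit * (1 + z) = 656.3 * (1 + 0.876) = 1231.2188

1231.2188 nm


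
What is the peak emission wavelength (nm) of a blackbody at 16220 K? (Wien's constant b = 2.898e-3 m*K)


lam_max = b / T = 2.898e-3 / 16220 = 1.787e-07 m = 178.6683 nm

178.6683 nm


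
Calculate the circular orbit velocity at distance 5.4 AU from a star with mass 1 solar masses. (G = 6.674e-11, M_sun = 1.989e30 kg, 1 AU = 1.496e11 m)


v = sqrt(GM/r) = sqrt(6.674e-11 * 1.989e+30 / 8.078e+11) = 12818.8131

12818.8131 m/s


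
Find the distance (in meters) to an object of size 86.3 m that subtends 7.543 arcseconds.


D = size / theta_rad, theta_rad = 7.543 * pi/(180*3600) = 3.657e-05, D = 2.360e+06

2.360e+06 m


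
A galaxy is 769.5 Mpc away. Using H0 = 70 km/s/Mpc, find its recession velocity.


v = H0 * d = 70 * 769.5 = 53865.0

53865.0 km/s


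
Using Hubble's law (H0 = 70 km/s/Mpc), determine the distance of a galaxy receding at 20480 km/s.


d = v / H0 = 20480 / 70 = 292.5714

292.5714 Mpc


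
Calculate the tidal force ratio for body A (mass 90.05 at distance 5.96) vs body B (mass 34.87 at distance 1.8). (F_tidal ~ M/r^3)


Ratio = (M1/r1^3) / (M2/r2^3) = (90.05/5.96^3) / (34.87/1.8^3) = 0.0711

0.0711


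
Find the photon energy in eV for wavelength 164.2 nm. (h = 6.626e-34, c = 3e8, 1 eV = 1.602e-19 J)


E = hc/lambda = 6.626e-34 * 3e8 / 1.642e-07 = 1.211e-18 J = 7.5568 eV

7.5568 eV


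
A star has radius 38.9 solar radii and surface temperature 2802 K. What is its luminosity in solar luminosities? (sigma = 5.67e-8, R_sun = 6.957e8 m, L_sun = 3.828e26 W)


R = 38.9 * 6.957e8 m = 2.706273e+10 m. L = 4*pi*R^2*sigma*T^4 = 4*pi*(2.706273e+10)^2 * 5.67e-8 * 2802^4 = 3.216685905e+28 W. L/L_sun = 3.216685905e+28 / 3.828e26 = 84.0305

84.0305 L_sun


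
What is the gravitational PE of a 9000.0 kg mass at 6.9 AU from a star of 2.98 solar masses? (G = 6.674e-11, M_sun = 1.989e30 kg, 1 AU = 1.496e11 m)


M = 2.98 * 1.989e30 kg = 5.92722e+30 kg; r = 6.9 AU * 1.496e11 m/AU = 1.03224e+12 m. U = -GM*m/r = -(6.674e-11 * 5.92722e+30 * 9000.0) / 1.03224e+12 = -3.449e+12

-3.449e+12 J


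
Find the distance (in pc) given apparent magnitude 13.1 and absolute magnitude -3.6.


d = 10^((m - M + 5)/5) = 10^((13.1 - -3.6 + 5)/5) = 21877.6162

21877.6162 pc


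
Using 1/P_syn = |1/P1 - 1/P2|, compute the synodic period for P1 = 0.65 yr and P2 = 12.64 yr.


1/P_syn = |1/P1 - 1/P2| = |1/0.65 - 1/12.64| => P_syn = 0.6852

0.6852 years


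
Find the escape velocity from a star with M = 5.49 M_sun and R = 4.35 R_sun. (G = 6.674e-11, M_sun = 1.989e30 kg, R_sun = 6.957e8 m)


M = 5.49 * 1.989e30 kg = 1.091961e+31 kg; R = 4.35 * 6.957e8 m = 3.026295e+09 m. v_esc = sqrt(2GM/R) = sqrt(2 * 6.674e-11 * 1.091961e+31 / 3.026295e+09) = 693994.5064

693994.5064 m/s


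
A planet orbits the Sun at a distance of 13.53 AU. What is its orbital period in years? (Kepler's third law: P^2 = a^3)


P = a^(3/2) = 13.53^1.5 = 49.7676

49.7676 years


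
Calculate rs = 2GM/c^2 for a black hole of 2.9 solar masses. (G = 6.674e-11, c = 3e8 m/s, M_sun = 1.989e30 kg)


M = 2.9 * 1.989e30 kg = 5.7681e+30 kg. rs = 2GM/c^2 = 2 * 6.674e-11 * 5.7681e+30 / (3e8)^2 = 8554.7332

8554.7332 m


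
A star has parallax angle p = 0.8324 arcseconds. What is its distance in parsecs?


d = 1/p = 1/0.8324 = 1.2013

1.2013 pc


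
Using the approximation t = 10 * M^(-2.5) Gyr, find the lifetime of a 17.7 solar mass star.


t = 10 * M^(-2.5) = 10 * 17.7^(-2.5) = 0.0076

0.0076 Gyr


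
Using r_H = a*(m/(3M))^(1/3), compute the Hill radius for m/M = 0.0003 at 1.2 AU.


r_H = a * (m/3M)^(1/3) = 1.2 * (0.0003/3)^(1/3) = 0.0557

0.0557 AU


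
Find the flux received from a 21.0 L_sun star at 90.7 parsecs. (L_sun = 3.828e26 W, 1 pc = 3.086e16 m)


F = L / (4*pi*d^2) = 8.039e+27 / (4*pi*(2.799e+18)^2) = 8.165e-11

8.165e-11 W/m^2


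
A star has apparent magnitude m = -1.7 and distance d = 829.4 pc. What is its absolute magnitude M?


M = m - 5*log10(d) + 5 = -1.7 - 5*log10(829.4) + 5 = -11.2938

-11.2938


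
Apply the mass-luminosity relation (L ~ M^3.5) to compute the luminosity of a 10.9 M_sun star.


L/L_sun = (M/M_sun)^3.5 = 10.9^3.5 = 4275.5574

4275.5574 L_sun


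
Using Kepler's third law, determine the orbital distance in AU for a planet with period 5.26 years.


a = P^(2/3) = 5.26^(2/3) = 3.0245

3.0245 AU


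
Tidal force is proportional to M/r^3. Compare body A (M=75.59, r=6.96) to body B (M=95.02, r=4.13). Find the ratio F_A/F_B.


Ratio = (M1/r1^3) / (M2/r2^3) = (75.59/6.96^3) / (95.02/4.13^3) = 0.1662

0.1662


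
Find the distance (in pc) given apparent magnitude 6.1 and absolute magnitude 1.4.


d = 10^((m - M + 5)/5) = 10^((6.1 - 1.4 + 5)/5) = 87.0964

87.0964 pc


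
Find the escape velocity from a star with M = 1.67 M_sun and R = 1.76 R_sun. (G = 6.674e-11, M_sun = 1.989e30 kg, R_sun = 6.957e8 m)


M = 1.67 * 1.989e30 kg = 3.32163e+30 kg; R = 1.76 * 6.957e8 m = 1.224432e+09 m. v_esc = sqrt(2GM/R) = sqrt(2 * 6.674e-11 * 3.32163e+30 / 1.224432e+09) = 601750.404

601750.404 m/s


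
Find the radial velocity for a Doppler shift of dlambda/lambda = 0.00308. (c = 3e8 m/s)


v = (dlambda/lambda) * c = 0.00308 * 3e8 = 924000.0

924000.0 m/s


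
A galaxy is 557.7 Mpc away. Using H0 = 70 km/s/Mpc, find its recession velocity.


v = H0 * d = 70 * 557.7 = 39039.0

39039.0 km/s


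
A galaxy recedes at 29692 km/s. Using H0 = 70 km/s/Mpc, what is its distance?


d = v / H0 = 29692 / 70 = 424.1714

424.1714 Mpc


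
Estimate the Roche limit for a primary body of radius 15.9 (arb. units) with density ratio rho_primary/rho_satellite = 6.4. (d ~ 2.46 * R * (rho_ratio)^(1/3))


d_Roche = 2.46 * 15.9 * 6.4^(1/3) = 72.6204

72.6204


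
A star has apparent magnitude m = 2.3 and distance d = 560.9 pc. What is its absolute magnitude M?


M = m - 5*log10(d) + 5 = 2.3 - 5*log10(560.9) + 5 = -6.4444

-6.4444


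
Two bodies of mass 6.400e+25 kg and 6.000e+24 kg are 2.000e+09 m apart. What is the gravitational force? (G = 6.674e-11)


F = G*m1*m2/r^2 = 6.674e-11 * 6.400e+25 * 6.000e+24 / (2.000e+09)^2 = 6.674e-11 * 3.840e+50 / 4.000e+18 = 6.407e+21

6.407e+21 N


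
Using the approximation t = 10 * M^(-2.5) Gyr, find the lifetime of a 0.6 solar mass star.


t = 10 * M^(-2.5) = 10 * 0.6^(-2.5) = 35.861

35.861 Gyr


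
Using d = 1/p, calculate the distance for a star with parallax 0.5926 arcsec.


d = 1/p = 1/0.5926 = 1.6875

1.6875 pc


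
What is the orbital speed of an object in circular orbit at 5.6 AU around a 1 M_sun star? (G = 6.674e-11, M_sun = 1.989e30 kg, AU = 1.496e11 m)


v = sqrt(GM/r) = sqrt(6.674e-11 * 1.989e+30 / 8.378e+11) = 12587.8246

12587.8246 m/s


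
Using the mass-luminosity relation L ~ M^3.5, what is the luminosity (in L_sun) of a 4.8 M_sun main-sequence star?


L/L_sun = (M/M_sun)^3.5 = 4.8^3.5 = 242.2949

242.2949 L_sun


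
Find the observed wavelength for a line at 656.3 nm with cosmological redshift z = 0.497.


lam_obs = lam_emit * (1 + z) = 656.3 * (1 + 0.497) = 982.4811

982.4811 nm


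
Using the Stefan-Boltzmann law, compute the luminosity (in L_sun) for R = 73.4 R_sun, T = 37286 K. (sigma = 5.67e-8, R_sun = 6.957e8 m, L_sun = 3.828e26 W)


R = 73.4 * 6.957e8 m = 5.106438e+10 m. L = 4*pi*R^2*sigma*T^4 = 4*pi*(5.106438e+10)^2 * 5.67e-8 * 37286^4 = 3.59097375e+33 W. L/L_sun = 3.59097375e+33 / 3.828e26 = 9.381e+06

9.381e+06 L_sun


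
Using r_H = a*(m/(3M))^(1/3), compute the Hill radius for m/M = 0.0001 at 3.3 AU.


r_H = a * (m/3M)^(1/3) = 3.3 * (0.0001/3)^(1/3) = 0.1062

0.1062 AU


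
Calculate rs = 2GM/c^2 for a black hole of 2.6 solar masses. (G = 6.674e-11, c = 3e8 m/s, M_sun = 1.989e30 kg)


M = 2.6 * 1.989e30 kg = 5.1714e+30 kg. rs = 2GM/c^2 = 2 * 6.674e-11 * 5.1714e+30 / (3e8)^2 = 7669.7608

7669.7608 m


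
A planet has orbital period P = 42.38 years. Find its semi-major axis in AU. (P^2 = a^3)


a = P^(2/3) = 42.38^(2/3) = 12.1555

12.1555 AU


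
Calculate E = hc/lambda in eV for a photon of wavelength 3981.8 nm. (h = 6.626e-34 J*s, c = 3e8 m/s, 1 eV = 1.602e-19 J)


E = hc/lambda = 6.626e-34 * 3e8 / 3.982e-06 = 4.992e-20 J = 0.3116 eV

0.3116 eV


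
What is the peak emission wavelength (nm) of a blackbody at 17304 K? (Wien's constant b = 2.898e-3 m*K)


lam_max = b / T = 2.898e-3 / 17304 = 1.675e-07 m = 167.4757 nm

167.4757 nm


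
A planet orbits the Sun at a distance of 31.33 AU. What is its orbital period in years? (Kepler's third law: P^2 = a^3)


P = a^(3/2) = 31.33^1.5 = 175.3641

175.3641 years


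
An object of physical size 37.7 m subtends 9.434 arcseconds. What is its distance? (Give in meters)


D = size / theta_rad, theta_rad = 9.434 * pi/(180*3600) = 4.574e-05, D = 824272.1216

824272.1216 m


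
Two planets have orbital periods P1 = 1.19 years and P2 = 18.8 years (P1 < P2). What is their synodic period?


1/P_syn = |1/P1 - 1/P2| = |1/1.19 - 1/18.8| => P_syn = 1.2704

1.2704 years


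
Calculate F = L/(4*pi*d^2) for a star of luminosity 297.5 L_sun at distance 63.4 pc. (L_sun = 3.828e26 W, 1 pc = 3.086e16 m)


F = L / (4*pi*d^2) = 1.139e+29 / (4*pi*(1.957e+18)^2) = 2.367e-09

2.367e-09 W/m^2


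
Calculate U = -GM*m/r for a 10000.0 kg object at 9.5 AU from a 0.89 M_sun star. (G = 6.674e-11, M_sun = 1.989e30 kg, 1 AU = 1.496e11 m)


M = 0.89 * 1.989e30 kg = 1.77021e+30 kg; r = 9.5 AU * 1.496e11 m/AU = 1.4212e+12 m. U = -GM*m/r = -(6.674e-11 * 1.77021e+30 * 10000.0) / 1.4212e+12 = -8.313e+11

-8.313e+11 J


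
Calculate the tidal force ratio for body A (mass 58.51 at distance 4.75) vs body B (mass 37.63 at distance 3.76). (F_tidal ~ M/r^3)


Ratio = (M1/r1^3) / (M2/r2^3) = (58.51/4.75^3) / (37.63/3.76^3) = 0.7712

0.7712


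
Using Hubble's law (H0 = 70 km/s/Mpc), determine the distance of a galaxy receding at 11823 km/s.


d = v / H0 = 11823 / 70 = 168.9

168.9 Mpc


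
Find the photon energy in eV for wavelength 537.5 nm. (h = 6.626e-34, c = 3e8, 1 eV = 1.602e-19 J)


E = hc/lambda = 6.626e-34 * 3e8 / 5.375e-07 = 3.698e-19 J = 2.3085 eV

2.3085 eV


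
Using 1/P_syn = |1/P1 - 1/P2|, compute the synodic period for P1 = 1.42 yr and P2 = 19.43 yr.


1/P_syn = |1/P1 - 1/P2| = |1/1.42 - 1/19.43| => P_syn = 1.532

1.532 years


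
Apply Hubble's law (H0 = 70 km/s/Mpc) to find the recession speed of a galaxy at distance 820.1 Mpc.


v = H0 * d = 70 * 820.1 = 57407.0

57407.0 km/s


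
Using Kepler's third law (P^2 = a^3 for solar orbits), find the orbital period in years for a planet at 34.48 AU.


P = a^(3/2) = 34.48^1.5 = 202.4654

202.4654 years


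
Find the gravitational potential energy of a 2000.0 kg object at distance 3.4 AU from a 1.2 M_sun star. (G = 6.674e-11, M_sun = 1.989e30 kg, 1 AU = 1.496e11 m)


M = 1.2 * 1.989e30 kg = 2.3868e+30 kg; r = 3.4 AU * 1.496e11 m/AU = 5.0864e+11 m. U = -GM*m/r = -(6.674e-11 * 2.3868e+30 * 2000.0) / 5.0864e+11 = -6.264e+11

-6.264e+11 J


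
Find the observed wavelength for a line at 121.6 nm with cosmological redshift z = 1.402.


lam_obs = lam_emit * (1 + z) = 121.6 * (1 + 1.402) = 292.0832

292.0832 nm


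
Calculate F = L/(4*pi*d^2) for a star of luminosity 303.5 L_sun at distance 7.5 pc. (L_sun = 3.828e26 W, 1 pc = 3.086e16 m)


F = L / (4*pi*d^2) = 1.162e+29 / (4*pi*(2.314e+17)^2) = 1.726e-07

1.726e-07 W/m^2


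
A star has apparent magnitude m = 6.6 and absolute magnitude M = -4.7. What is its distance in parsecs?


d = 10^((m - M + 5)/5) = 10^((6.6 - -4.7 + 5)/5) = 1819.7009

1819.7009 pc


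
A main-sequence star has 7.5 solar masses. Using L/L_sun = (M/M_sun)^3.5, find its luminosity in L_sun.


L/L_sun = (M/M_sun)^3.5 = 7.5^3.5 = 1155.3523

1155.3523 L_sun


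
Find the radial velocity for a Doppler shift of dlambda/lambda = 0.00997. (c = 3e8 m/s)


v = (dlambda/lambda) * c = 0.00997 * 3e8 = 2.991e+06

2.991e+06 m/s


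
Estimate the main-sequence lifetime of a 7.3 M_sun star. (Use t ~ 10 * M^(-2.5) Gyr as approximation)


t = 10 * M^(-2.5) = 10 * 7.3^(-2.5) = 0.0695

0.0695 Gyr


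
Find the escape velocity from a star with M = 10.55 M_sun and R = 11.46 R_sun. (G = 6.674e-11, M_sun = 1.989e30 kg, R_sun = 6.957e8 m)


M = 10.55 * 1.989e30 kg = 2.098395e+31 kg; R = 11.46 * 6.957e8 m = 7.972722e+09 m. v_esc = sqrt(2GM/R) = sqrt(2 * 6.674e-11 * 2.098395e+31 / 7.972722e+09) = 592718.4006

592718.4006 m/s


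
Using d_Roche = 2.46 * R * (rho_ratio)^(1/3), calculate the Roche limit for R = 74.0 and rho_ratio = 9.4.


d_Roche = 2.46 * 74.0 * 9.4^(1/3) = 384.1871

384.1871


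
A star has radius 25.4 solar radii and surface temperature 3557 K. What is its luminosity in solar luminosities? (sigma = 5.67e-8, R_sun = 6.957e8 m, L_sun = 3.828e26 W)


R = 25.4 * 6.957e8 m = 1.767078e+10 m. L = 4*pi*R^2*sigma*T^4 = 4*pi*(1.767078e+10)^2 * 5.67e-8 * 3557^4 = 3.561556379e+28 W. L/L_sun = 3.561556379e+28 / 3.828e26 = 93.0396

93.0396 L_sun


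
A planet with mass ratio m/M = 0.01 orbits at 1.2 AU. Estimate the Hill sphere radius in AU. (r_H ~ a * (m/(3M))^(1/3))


r_H = a * (m/3M)^(1/3) = 1.2 * (0.01/3)^(1/3) = 0.1793

0.1793 AU


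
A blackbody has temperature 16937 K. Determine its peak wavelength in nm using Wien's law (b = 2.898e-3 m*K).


lam_max = b / T = 2.898e-3 / 16937 = 1.711e-07 m = 171.1047 nm

171.1047 nm


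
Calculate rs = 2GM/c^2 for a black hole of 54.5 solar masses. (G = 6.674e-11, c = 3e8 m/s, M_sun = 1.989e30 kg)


M = 54.5 * 1.989e30 kg = 1.084005e+32 kg. rs = 2GM/c^2 = 2 * 6.674e-11 * 1.084005e+32 / (3e8)^2 = 160769.986

160769.986 m


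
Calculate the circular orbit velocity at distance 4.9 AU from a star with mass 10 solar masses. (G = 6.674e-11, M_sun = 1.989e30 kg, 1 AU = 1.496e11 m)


v = sqrt(GM/r) = sqrt(6.674e-11 * 1.989e+31 / 7.330e+11) = 42554.614

42554.614 m/s


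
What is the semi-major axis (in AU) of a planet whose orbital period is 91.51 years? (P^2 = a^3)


a = P^(2/3) = 91.51^(2/3) = 20.307

20.307 AU


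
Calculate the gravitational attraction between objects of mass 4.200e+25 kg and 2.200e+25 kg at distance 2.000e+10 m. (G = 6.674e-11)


F = G*m1*m2/r^2 = 6.674e-11 * 4.200e+25 * 2.200e+25 / (2.000e+10)^2 = 6.674e-11 * 9.240e+50 / 4.000e+20 = 1.542e+20

1.542e+20 N


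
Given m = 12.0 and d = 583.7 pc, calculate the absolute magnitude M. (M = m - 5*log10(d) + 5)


M = m - 5*log10(d) + 5 = 12.0 - 5*log10(583.7) + 5 = 3.1691

3.1691


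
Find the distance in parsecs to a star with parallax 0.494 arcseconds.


d = 1/p = 1/0.494 = 2.0243

2.0243 pc


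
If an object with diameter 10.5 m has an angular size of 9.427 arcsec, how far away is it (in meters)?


D = size / theta_rad, theta_rad = 9.427 * pi/(180*3600) = 4.570e-05, D = 229742.2792

229742.2792 m


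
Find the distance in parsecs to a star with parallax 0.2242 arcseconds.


d = 1/p = 1/0.2242 = 4.4603

4.4603 pc


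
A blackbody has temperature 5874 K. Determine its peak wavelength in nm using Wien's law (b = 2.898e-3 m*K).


lam_max = b / T = 2.898e-3 / 5874 = 4.934e-07 m = 493.3606 nm

493.3606 nm


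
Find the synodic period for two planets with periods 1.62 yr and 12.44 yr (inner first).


1/P_syn = |1/P1 - 1/P2| = |1/1.62 - 1/12.44| => P_syn = 1.8626

1.8626 years


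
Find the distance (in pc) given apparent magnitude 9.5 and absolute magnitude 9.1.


d = 10^((m - M + 5)/5) = 10^((9.5 - 9.1 + 5)/5) = 12.0226

12.0226 pc


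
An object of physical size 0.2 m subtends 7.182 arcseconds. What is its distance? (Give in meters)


D = size / theta_rad, theta_rad = 7.182 * pi/(180*3600) = 3.482e-05, D = 5743.9378

5743.9378 m


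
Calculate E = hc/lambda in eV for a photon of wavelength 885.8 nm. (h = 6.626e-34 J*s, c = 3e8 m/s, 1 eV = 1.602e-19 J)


E = hc/lambda = 6.626e-34 * 3e8 / 8.858e-07 = 2.244e-19 J = 1.4008 eV

1.4008 eV


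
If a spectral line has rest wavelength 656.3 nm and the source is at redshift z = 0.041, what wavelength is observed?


lam_obs = lam_emit * (1 + z) = 656.3 * (1 + 0.041) = 683.2083

683.2083 nm


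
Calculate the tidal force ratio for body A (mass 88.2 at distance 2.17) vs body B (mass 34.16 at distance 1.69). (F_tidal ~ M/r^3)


Ratio = (M1/r1^3) / (M2/r2^3) = (88.2/2.17^3) / (34.16/1.69^3) = 1.2196

1.2196


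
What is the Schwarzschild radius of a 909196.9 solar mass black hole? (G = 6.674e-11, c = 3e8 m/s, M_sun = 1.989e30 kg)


M = 909196.9 * 1.989e30 kg = 1.808392634e+36 kg. rs = 2GM/c^2 = 2 * 6.674e-11 * 1.808392634e+36 / (3e8)^2 = 2.682e+09

2.682e+09 m


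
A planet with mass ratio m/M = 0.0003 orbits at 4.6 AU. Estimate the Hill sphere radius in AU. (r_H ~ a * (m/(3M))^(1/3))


r_H = a * (m/3M)^(1/3) = 4.6 * (0.0003/3)^(1/3) = 0.2135

0.2135 AU


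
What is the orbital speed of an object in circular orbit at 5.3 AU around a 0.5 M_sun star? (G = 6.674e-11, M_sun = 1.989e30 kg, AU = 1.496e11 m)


v = sqrt(GM/r) = sqrt(6.674e-11 * 9.945e+29 / 7.929e+11) = 9149.3821

9149.3821 m/s


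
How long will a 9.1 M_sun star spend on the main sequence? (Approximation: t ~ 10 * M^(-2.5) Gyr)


t = 10 * M^(-2.5) = 10 * 9.1^(-2.5) = 0.04

0.04 Gyr


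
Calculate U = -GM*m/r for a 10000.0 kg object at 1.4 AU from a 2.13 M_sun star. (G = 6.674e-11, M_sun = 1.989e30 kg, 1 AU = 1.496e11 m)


M = 2.13 * 1.989e30 kg = 4.23657e+30 kg; r = 1.4 AU * 1.496e11 m/AU = 2.0944e+11 m. U = -GM*m/r = -(6.674e-11 * 4.23657e+30 * 10000.0) / 2.0944e+11 = -1.350e+13

-1.350e+13 J


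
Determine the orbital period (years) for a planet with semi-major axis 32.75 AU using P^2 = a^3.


P = a^(3/2) = 32.75^1.5 = 187.4204

187.4204 years


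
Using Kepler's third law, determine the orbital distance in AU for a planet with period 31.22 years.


a = P^(2/3) = 31.22^(2/3) = 9.9149

9.9149 AU


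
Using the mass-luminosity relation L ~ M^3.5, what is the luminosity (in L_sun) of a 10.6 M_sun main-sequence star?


L/L_sun = (M/M_sun)^3.5 = 10.6^3.5 = 3877.6672

3877.6672 L_sun


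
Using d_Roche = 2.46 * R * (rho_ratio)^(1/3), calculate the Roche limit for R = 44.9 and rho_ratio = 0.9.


d_Roche = 2.46 * 44.9 * 0.9^(1/3) = 106.6422

106.6422


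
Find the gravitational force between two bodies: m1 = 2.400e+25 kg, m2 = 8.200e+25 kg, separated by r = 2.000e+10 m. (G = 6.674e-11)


F = G*m1*m2/r^2 = 6.674e-11 * 2.400e+25 * 8.200e+25 / (2.000e+10)^2 = 6.674e-11 * 1.968e+51 / 4.000e+20 = 3.284e+20

3.284e+20 N


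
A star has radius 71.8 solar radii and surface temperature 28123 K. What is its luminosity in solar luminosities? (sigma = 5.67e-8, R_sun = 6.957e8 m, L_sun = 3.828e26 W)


R = 71.8 * 6.957e8 m = 4.995126e+10 m. L = 4*pi*R^2*sigma*T^4 = 4*pi*(4.995126e+10)^2 * 5.67e-8 * 28123^4 = 1.112070718e+33 W. L/L_sun = 1.112070718e+33 / 3.828e26 = 2.905e+06

2.905e+06 L_sun


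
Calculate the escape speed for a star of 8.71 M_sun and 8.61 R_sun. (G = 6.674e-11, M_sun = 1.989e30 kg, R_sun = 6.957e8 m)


M = 8.71 * 1.989e30 kg = 1.732419e+31 kg; R = 8.61 * 6.957e8 m = 5.989977e+09 m. v_esc = sqrt(2GM/R) = sqrt(2 * 6.674e-11 * 1.732419e+31 / 5.989977e+09) = 621329.524

621329.524 m/s


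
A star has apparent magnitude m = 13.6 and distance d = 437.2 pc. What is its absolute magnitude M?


M = m - 5*log10(d) + 5 = 13.6 - 5*log10(437.2) + 5 = 5.3966

5.3966


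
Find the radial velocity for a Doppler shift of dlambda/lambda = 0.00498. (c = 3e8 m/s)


v = (dlambda/lambda) * c = 0.00498 * 3e8 = 1.494e+06

1.494e+06 m/s


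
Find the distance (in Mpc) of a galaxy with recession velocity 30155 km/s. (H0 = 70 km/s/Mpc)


d = v / H0 = 30155 / 70 = 430.7857

430.7857 Mpc


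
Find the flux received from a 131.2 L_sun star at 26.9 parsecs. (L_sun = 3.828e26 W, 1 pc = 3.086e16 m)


F = L / (4*pi*d^2) = 5.022e+28 / (4*pi*(8.301e+17)^2) = 5.800e-09

5.800e-09 W/m^2


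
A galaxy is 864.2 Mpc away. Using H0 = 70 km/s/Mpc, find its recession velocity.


v = H0 * d = 70 * 864.2 = 60494.0

60494.0 km/s


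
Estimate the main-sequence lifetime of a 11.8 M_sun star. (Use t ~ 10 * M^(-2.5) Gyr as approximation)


t = 10 * M^(-2.5) = 10 * 11.8^(-2.5) = 0.0209

0.0209 Gyr


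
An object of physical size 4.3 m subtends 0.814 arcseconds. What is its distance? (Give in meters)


D = size / theta_rad, theta_rad = 0.814 * pi/(180*3600) = 3.946e-06, D = 1.090e+06

1.090e+06 m


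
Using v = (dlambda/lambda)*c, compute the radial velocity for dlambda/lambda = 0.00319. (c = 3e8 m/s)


v = (dlambda/lambda) * c = 0.00319 * 3e8 = 957000.0

957000.0 m/s


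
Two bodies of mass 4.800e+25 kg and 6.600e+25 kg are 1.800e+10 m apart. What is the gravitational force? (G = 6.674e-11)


F = G*m1*m2/r^2 = 6.674e-11 * 4.800e+25 * 6.600e+25 / (1.800e+10)^2 = 6.674e-11 * 3.168e+51 / 3.240e+20 = 6.526e+20

6.526e+20 N


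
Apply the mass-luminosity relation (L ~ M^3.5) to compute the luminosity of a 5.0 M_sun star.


L/L_sun = (M/M_sun)^3.5 = 5.0^3.5 = 279.5085

279.5085 L_sun


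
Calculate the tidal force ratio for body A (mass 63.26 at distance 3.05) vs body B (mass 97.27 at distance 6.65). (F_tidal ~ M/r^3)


Ratio = (M1/r1^3) / (M2/r2^3) = (63.26/3.05^3) / (97.27/6.65^3) = 6.7409

6.7409


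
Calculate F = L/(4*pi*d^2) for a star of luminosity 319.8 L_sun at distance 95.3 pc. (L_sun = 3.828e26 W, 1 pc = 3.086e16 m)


F = L / (4*pi*d^2) = 1.224e+29 / (4*pi*(2.941e+18)^2) = 1.126e-09

1.126e-09 W/m^2


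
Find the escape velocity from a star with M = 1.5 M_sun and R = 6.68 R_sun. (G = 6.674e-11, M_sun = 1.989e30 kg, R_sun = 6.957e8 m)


M = 1.5 * 1.989e30 kg = 2.9835e+30 kg; R = 6.68 * 6.957e8 m = 4.647276e+09 m. v_esc = sqrt(2GM/R) = sqrt(2 * 6.674e-11 * 2.9835e+30 / 4.647276e+09) = 292733.1373

292733.1373 m/s


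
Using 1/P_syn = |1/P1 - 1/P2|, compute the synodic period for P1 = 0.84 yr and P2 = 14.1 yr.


1/P_syn = |1/P1 - 1/P2| = |1/0.84 - 1/14.1| => P_syn = 0.8932

0.8932 years


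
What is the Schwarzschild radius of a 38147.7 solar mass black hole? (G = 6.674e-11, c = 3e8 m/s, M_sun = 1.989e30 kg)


M = 38147.7 * 1.989e30 kg = 7.58757753e+34 kg. rs = 2GM/c^2 = 2 * 6.674e-11 * 7.58757753e+34 / (3e8)^2 = 1.125e+08

1.125e+08 m


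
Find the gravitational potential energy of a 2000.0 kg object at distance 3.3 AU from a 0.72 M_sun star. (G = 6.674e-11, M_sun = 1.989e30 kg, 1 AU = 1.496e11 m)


M = 0.72 * 1.989e30 kg = 1.43208e+30 kg; r = 3.3 AU * 1.496e11 m/AU = 4.9368e+11 m. U = -GM*m/r = -(6.674e-11 * 1.43208e+30 * 2000.0) / 4.9368e+11 = -3.872e+11

-3.872e+11 J


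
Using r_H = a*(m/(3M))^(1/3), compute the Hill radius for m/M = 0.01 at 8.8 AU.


r_H = a * (m/3M)^(1/3) = 8.8 * (0.01/3)^(1/3) = 1.3145

1.3145 AU


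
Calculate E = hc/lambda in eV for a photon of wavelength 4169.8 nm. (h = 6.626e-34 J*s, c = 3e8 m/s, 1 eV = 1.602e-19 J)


E = hc/lambda = 6.626e-34 * 3e8 / 4.170e-06 = 4.767e-20 J = 0.2976 eV

0.2976 eV


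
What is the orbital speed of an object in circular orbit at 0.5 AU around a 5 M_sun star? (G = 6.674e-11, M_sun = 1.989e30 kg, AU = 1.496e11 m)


v = sqrt(GM/r) = sqrt(6.674e-11 * 9.945e+30 / 7.480e+10) = 94198.6537

94198.6537 m/s


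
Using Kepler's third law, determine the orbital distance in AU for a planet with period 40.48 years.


a = P^(2/3) = 40.48^(2/3) = 11.7895

11.7895 AU


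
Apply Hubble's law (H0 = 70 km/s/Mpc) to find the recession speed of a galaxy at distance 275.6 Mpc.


v = H0 * d = 70 * 275.6 = 19292.0

19292.0 km/s


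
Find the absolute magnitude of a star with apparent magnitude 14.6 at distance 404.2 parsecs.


M = m - 5*log10(d) + 5 = 14.6 - 5*log10(404.2) + 5 = 6.567

6.567


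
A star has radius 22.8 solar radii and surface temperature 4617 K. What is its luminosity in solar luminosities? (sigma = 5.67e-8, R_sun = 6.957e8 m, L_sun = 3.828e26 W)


R = 22.8 * 6.957e8 m = 1.586196e+10 m. L = 4*pi*R^2*sigma*T^4 = 4*pi*(1.586196e+10)^2 * 5.67e-8 * 4617^4 = 8.146032188e+28 W. L/L_sun = 8.146032188e+28 / 3.828e26 = 212.8013

212.8013 L_sun


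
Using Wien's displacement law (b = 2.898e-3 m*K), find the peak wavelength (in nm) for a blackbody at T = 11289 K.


lam_max = b / T = 2.898e-3 / 11289 = 2.567e-07 m = 256.7101 nm

256.7101 nm


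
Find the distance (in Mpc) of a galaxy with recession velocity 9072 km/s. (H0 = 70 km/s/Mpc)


d = v / H0 = 9072 / 70 = 129.6

129.6 Mpc


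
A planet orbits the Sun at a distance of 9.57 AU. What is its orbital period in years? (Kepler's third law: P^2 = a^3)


P = a^(3/2) = 9.57^1.5 = 29.6052

29.6052 years


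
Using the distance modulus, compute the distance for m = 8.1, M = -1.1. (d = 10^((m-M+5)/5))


d = 10^((m - M + 5)/5) = 10^((8.1 - -1.1 + 5)/5) = 691.831

691.831 pc


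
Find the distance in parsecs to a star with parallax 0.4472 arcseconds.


d = 1/p = 1/0.4472 = 2.2361

2.2361 pc


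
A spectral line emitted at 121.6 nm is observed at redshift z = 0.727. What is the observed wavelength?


lam_obs = lam_emit * (1 + z) = 121.6 * (1 + 0.727) = 210.0032

210.0032 nm


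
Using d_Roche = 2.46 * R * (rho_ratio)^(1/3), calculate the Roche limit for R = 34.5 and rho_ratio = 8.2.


d_Roche = 2.46 * 34.5 * 8.2^(1/3) = 171.1429

171.1429


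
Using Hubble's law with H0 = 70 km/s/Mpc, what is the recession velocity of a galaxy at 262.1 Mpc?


v = H0 * d = 70 * 262.1 = 18347.0

18347.0 km/s


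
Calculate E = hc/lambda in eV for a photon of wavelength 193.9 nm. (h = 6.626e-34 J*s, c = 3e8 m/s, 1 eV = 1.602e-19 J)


E = hc/lambda = 6.626e-34 * 3e8 / 1.939e-07 = 1.025e-18 J = 6.3993 eV

6.3993 eV


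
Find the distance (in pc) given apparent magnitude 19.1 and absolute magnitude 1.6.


d = 10^((m - M + 5)/5) = 10^((19.1 - 1.6 + 5)/5) = 31622.7766

31622.7766 pc


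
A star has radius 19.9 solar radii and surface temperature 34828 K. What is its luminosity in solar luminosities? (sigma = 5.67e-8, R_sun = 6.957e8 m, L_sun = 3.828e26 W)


R = 19.9 * 6.957e8 m = 1.384443e+10 m. L = 4*pi*R^2*sigma*T^4 = 4*pi*(1.384443e+10)^2 * 5.67e-8 * 34828^4 = 2.009357562e+32 W. L/L_sun = 2.009357562e+32 / 3.828e26 = 524910.5438

524910.5438 L_sun


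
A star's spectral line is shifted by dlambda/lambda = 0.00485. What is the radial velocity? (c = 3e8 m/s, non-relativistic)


v = (dlambda/lambda) * c = 0.00485 * 3e8 = 1.455e+06

1.455e+06 m/s


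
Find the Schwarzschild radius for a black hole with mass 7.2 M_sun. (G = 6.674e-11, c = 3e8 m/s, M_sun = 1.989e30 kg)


M = 7.2 * 1.989e30 kg = 1.43208e+31 kg. rs = 2GM/c^2 = 2 * 6.674e-11 * 1.43208e+31 / (3e8)^2 = 21239.3376

21239.3376 m


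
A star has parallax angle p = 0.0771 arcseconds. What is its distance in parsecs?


d = 1/p = 1/0.0771 = 12.9702

12.9702 pc


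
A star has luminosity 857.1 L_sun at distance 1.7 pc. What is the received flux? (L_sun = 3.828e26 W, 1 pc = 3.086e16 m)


F = L / (4*pi*d^2) = 3.281e+29 / (4*pi*(5.246e+16)^2) = 9.486e-06

9.486e-06 W/m^2


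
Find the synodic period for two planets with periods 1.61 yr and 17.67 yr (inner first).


1/P_syn = |1/P1 - 1/P2| = |1/1.61 - 1/17.67| => P_syn = 1.7714

1.7714 years


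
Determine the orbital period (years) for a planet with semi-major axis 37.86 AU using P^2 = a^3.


P = a^(3/2) = 37.86^1.5 = 232.9544

232.9544 years


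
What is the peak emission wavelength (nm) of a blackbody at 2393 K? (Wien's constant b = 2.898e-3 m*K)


lam_max = b / T = 2.898e-3 / 2393 = 1.211e-06 m = 1211.0322 nm

1211.0322 nm


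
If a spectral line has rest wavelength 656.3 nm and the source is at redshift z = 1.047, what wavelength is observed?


lam_obs = lam_emit * (1 + z) = 656.3 * (1 + 1.047) = 1343.4461

1343.4461 nm


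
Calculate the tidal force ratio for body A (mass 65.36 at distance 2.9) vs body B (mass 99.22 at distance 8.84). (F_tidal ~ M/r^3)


Ratio = (M1/r1^3) / (M2/r2^3) = (65.36/2.9^3) / (99.22/8.84^3) = 18.6585

18.6585


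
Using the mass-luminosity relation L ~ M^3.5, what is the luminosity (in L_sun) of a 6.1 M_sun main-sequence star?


L/L_sun = (M/M_sun)^3.5 = 6.1^3.5 = 560.6017

560.6017 L_sun


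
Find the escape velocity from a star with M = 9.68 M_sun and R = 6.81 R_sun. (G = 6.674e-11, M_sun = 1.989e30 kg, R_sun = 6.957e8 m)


M = 9.68 * 1.989e30 kg = 1.925352e+31 kg; R = 6.81 * 6.957e8 m = 4.737717e+09 m. v_esc = sqrt(2GM/R) = sqrt(2 * 6.674e-11 * 1.925352e+31 / 4.737717e+09) = 736509.9384

736509.9384 m/s


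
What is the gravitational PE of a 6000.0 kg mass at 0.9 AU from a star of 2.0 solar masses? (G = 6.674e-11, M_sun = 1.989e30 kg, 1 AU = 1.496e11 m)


M = 2.0 * 1.989e30 kg = 3.978e+30 kg; r = 0.9 AU * 1.496e11 m/AU = 1.3464e+11 m. U = -GM*m/r = -(6.674e-11 * 3.978e+30 * 6000.0) / 1.3464e+11 = -1.183e+13

-1.183e+13 J


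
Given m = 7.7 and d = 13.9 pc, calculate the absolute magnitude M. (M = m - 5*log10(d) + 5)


M = m - 5*log10(d) + 5 = 7.7 - 5*log10(13.9) + 5 = 6.9849

6.9849


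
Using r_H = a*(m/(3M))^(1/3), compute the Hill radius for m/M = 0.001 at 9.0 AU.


r_H = a * (m/3M)^(1/3) = 9.0 * (0.001/3)^(1/3) = 0.624

0.624 AU


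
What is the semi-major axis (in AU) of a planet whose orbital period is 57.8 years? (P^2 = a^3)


a = P^(2/3) = 57.8^(2/3) = 14.9492

14.9492 AU


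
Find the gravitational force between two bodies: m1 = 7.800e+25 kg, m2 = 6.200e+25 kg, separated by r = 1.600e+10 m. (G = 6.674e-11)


F = G*m1*m2/r^2 = 6.674e-11 * 7.800e+25 * 6.200e+25 / (1.600e+10)^2 = 6.674e-11 * 4.836e+51 / 2.560e+20 = 1.261e+21

1.261e+21 N


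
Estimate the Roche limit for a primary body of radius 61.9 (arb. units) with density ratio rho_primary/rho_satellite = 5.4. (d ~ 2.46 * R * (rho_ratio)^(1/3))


d_Roche = 2.46 * 61.9 * 5.4^(1/3) = 267.1511

267.1511


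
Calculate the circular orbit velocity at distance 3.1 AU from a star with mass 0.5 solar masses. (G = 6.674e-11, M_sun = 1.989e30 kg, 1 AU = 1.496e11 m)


v = sqrt(GM/r) = sqrt(6.674e-11 * 9.945e+29 / 4.638e+11) = 11963.241

11963.241 m/s


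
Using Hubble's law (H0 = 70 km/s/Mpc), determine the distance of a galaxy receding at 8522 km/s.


d = v / H0 = 8522 / 70 = 121.7429

121.7429 Mpc


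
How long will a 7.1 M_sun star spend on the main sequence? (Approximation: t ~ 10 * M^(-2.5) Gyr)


t = 10 * M^(-2.5) = 10 * 7.1^(-2.5) = 0.0744

0.0744 Gyr


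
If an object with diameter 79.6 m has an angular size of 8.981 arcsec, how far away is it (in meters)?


D = size / theta_rad, theta_rad = 8.981 * pi/(180*3600) = 4.354e-05, D = 1.828e+06

1.828e+06 m


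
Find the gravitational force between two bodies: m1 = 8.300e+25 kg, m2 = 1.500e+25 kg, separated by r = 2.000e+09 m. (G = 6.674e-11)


F = G*m1*m2/r^2 = 6.674e-11 * 8.300e+25 * 1.500e+25 / (2.000e+09)^2 = 6.674e-11 * 1.245e+51 / 4.000e+18 = 2.077e+22

2.077e+22 N


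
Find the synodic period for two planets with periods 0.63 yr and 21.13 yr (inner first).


1/P_syn = |1/P1 - 1/P2| = |1/0.63 - 1/21.13| => P_syn = 0.6494

0.6494 years


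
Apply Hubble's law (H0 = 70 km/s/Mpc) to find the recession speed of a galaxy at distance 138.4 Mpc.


v = H0 * d = 70 * 138.4 = 9688.0

9688.0 km/s


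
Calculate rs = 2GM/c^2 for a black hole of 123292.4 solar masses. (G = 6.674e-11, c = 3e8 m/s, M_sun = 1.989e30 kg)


M = 123292.4 * 1.989e30 kg = 2.452285836e+35 kg. rs = 2GM/c^2 = 2 * 6.674e-11 * 2.452285836e+35 / (3e8)^2 = 3.637e+08

3.637e+08 m


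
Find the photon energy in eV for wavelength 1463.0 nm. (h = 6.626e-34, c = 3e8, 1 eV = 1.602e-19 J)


E = hc/lambda = 6.626e-34 * 3e8 / 1.463e-06 = 1.359e-19 J = 0.8481 eV

0.8481 eV


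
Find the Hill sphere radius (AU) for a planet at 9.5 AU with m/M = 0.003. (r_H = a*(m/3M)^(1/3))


r_H = a * (m/3M)^(1/3) = 9.5 * (0.003/3)^(1/3) = 0.95

0.95 AU


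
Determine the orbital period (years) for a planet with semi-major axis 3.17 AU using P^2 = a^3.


P = a^(3/2) = 3.17^1.5 = 5.644

5.644 years


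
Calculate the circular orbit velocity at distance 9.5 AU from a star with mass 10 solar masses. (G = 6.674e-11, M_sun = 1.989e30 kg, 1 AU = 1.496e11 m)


v = sqrt(GM/r) = sqrt(6.674e-11 * 1.989e+31 / 1.421e+12) = 30562.079

30562.079 m/s


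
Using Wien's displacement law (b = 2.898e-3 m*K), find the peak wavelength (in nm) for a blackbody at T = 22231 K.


lam_max = b / T = 2.898e-3 / 22231 = 1.304e-07 m = 130.3585 nm

130.3585 nm


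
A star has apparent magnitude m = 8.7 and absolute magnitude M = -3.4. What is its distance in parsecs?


d = 10^((m - M + 5)/5) = 10^((8.7 - -3.4 + 5)/5) = 2630.268

2630.268 pc


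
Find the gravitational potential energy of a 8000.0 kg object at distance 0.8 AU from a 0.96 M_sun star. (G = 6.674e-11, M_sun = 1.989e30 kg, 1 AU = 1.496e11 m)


M = 0.96 * 1.989e30 kg = 1.90944e+30 kg; r = 0.8 AU * 1.496e11 m/AU = 1.1968e+11 m. U = -GM*m/r = -(6.674e-11 * 1.90944e+30 * 8000.0) / 1.1968e+11 = -8.518e+12

-8.518e+12 J


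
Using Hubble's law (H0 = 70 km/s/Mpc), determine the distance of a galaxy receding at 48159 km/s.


d = v / H0 = 48159 / 70 = 687.9857

687.9857 Mpc


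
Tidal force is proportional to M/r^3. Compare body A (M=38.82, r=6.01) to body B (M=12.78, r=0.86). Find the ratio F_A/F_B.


Ratio = (M1/r1^3) / (M2/r2^3) = (38.82/6.01^3) / (12.78/0.86^3) = 0.0089

0.0089


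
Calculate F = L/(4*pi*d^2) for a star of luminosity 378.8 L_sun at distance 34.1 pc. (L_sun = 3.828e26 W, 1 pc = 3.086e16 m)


F = L / (4*pi*d^2) = 1.450e+29 / (4*pi*(1.052e+18)^2) = 1.042e-08

1.042e-08 W/m^2


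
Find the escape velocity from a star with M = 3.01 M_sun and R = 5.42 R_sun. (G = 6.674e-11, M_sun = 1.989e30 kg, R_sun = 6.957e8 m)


M = 3.01 * 1.989e30 kg = 5.98689e+30 kg; R = 5.42 * 6.957e8 m = 3.770694e+09 m. v_esc = sqrt(2GM/R) = sqrt(2 * 6.674e-11 * 5.98689e+30 / 3.770694e+09) = 460360.5427

460360.5427 m/s


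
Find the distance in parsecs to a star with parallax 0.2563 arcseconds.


d = 1/p = 1/0.2563 = 3.9017

3.9017 pc


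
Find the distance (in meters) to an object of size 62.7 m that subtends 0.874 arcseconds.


D = size / theta_rad, theta_rad = 0.874 * pi/(180*3600) = 4.237e-06, D = 1.480e+07

1.480e+07 m


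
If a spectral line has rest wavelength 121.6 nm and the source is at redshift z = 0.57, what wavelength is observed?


lam_obs = lam_emit * (1 + z) = 121.6 * (1 + 0.57) = 190.912

190.912 nm


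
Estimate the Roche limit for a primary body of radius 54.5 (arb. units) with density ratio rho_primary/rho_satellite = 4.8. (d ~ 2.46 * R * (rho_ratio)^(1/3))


d_Roche = 2.46 * 54.5 * 4.8^(1/3) = 226.158

226.158


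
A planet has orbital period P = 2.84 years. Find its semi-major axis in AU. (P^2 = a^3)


a = P^(2/3) = 2.84^(2/3) = 2.0055

2.0055 AU


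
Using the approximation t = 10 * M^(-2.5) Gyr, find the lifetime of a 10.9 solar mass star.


t = 10 * M^(-2.5) = 10 * 10.9^(-2.5) = 0.0255

0.0255 Gyr


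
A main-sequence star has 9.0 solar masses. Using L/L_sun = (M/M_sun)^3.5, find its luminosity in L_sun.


L/L_sun = (M/M_sun)^3.5 = 9.0^3.5 = 2187.0

2187.0 L_sun


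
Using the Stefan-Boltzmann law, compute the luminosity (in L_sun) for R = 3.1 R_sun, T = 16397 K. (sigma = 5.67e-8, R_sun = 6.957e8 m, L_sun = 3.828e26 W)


R = 3.1 * 6.957e8 m = 2.15667e+09 m. L = 4*pi*R^2*sigma*T^4 = 4*pi*(2.15667e+09)^2 * 5.67e-8 * 16397^4 = 2.395619856e+29 W. L/L_sun = 2.395619856e+29 / 3.828e26 = 625.815

625.815 L_sun


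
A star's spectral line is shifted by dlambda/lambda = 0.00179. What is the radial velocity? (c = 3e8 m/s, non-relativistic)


v = (dlambda/lambda) * c = 0.00179 * 3e8 = 537000.0

537000.0 m/s


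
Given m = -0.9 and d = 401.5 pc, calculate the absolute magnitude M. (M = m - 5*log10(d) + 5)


M = m - 5*log10(d) + 5 = -0.9 - 5*log10(401.5) + 5 = -8.9184

-8.9184


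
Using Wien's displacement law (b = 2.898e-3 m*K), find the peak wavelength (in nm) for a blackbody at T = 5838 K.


lam_max = b / T = 2.898e-3 / 5838 = 4.964e-07 m = 496.4029 nm

496.4029 nm


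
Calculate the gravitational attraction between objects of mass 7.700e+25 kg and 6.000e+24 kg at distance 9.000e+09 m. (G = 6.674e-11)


F = G*m1*m2/r^2 = 6.674e-11 * 7.700e+25 * 6.000e+24 / (9.000e+09)^2 = 6.674e-11 * 4.620e+50 / 8.100e+19 = 3.807e+20

3.807e+20 N


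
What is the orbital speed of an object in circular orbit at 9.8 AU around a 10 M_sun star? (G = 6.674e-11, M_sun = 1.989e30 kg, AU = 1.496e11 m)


v = sqrt(GM/r) = sqrt(6.674e-11 * 1.989e+31 / 1.466e+12) = 30090.6562

30090.6562 m/s


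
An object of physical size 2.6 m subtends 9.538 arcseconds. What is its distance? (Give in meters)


D = size / theta_rad, theta_rad = 9.538 * pi/(180*3600) = 4.624e-05, D = 56226.5146

56226.5146 m


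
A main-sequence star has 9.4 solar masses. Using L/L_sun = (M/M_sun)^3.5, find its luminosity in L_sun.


L/L_sun = (M/M_sun)^3.5 = 9.4^3.5 = 2546.5223

2546.5223 L_sun


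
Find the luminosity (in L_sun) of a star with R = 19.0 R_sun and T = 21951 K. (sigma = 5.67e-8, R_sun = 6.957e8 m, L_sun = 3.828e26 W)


R = 19.0 * 6.957e8 m = 1.32183e+10 m. L = 4*pi*R^2*sigma*T^4 = 4*pi*(1.32183e+10)^2 * 5.67e-8 * 21951^4 = 2.890422775e+31 W. L/L_sun = 2.890422775e+31 / 3.828e26 = 75507.387

75507.387 L_sun


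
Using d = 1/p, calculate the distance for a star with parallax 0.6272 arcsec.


d = 1/p = 1/0.6272 = 1.5944

1.5944 pc


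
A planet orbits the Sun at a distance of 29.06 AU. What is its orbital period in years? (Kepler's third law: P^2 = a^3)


P = a^(3/2) = 29.06^1.5 = 156.6547

156.6547 years


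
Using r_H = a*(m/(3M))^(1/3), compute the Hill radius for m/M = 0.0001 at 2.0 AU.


r_H = a * (m/3M)^(1/3) = 2.0 * (0.0001/3)^(1/3) = 0.0644

0.0644 AU


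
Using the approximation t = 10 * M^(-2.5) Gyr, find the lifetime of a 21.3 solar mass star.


t = 10 * M^(-2.5) = 10 * 21.3^(-2.5) = 0.0048

0.0048 Gyr


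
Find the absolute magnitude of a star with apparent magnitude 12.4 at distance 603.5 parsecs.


M = m - 5*log10(d) + 5 = 12.4 - 5*log10(603.5) + 5 = 3.4966

3.4966


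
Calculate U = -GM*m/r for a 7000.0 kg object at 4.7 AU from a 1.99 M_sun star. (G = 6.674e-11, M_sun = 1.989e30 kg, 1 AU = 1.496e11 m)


M = 1.99 * 1.989e30 kg = 3.95811e+30 kg; r = 4.7 AU * 1.496e11 m/AU = 7.0312e+11 m. U = -GM*m/r = -(6.674e-11 * 3.95811e+30 * 7000.0) / 7.0312e+11 = -2.630e+12

-2.630e+12 J


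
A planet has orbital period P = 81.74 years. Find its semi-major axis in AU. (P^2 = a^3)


a = P^(2/3) = 81.74^(2/3) = 18.8346

18.8346 AU


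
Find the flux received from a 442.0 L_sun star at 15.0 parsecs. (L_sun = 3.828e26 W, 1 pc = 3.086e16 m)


F = L / (4*pi*d^2) = 1.692e+29 / (4*pi*(4.629e+17)^2) = 6.284e-08

6.284e-08 W/m^2
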